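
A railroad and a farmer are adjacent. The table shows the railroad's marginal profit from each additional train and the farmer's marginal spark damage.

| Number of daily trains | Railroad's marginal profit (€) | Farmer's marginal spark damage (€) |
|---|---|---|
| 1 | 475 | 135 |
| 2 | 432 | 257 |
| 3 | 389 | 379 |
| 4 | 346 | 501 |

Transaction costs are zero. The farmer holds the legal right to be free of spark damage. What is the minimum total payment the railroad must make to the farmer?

Efficient level: marginal profit ≥ marginal spark damage through level 3, so k* = 3.
With the farmer holding the right, the railroad must at least compensate total damage at k*: 135 + 257 + 379 = 771.

€771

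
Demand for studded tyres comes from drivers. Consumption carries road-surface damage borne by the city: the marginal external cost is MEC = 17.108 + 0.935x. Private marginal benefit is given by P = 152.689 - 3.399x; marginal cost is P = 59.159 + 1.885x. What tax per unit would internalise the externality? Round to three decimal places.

tax = 28.598 per unit

Social marginal benefit = demand − MEC = 135.581 - 4.334x.
Set SMB = MC: 135.581 - 4.334x = 59.159 + 1.885x → x* = 12.2885.
The Pigouvian tax equals MEC at x*: 17.108 + 0.935×12.2885 = 28.5977.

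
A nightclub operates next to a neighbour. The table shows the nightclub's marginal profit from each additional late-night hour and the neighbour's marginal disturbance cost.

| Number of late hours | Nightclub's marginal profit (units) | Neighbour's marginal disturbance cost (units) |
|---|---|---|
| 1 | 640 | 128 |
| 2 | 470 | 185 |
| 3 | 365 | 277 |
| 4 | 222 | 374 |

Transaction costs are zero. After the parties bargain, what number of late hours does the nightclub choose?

3

Bargaining reaches the level where marginal profit last exceeds marginal disturbance cost.
That holds through level 3 (365 ≥ 277) but not at 4 (222 < 374).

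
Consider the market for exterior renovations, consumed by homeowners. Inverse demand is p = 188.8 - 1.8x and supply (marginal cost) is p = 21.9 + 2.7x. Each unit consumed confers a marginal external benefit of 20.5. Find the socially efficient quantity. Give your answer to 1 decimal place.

x* = 41.6

Social marginal benefit = demand + MEB = 209.3 - 1.8x.
Set SMB = MC: 209.3 - 1.8x = 21.9 + 2.7x → x* = 41.6444.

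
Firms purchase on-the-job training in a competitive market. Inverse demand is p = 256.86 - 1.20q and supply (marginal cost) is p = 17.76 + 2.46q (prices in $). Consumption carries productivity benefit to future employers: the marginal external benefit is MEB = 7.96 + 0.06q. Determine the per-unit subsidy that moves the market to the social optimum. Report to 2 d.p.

Social marginal benefit = demand + MEB = 264.82 - 1.14q.
Set SMB = MC: 264.82 - 1.14q = 17.76 + 2.46q → q* = 68.6278.
The Pigouvian subsidy equals MEB at q*: 7.96 + 0.06×68.6278 = 12.0777.

subsidy = $12.08 per unit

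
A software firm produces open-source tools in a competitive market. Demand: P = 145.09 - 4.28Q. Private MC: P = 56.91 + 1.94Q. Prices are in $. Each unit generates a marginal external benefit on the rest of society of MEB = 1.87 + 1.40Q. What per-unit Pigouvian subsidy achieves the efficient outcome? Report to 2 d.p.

subsidy = $28.03 per unit

Social marginal cost = private MC − MEB = 55.04 + 0.54Q.
Set SMC = demand: 55.04 + 0.54Q = 145.09 - 4.28Q → Q* = 18.6826.
The Pigouvian subsidy equals MEB at Q*: 1.87 + 1.40×18.6826 = 28.0256.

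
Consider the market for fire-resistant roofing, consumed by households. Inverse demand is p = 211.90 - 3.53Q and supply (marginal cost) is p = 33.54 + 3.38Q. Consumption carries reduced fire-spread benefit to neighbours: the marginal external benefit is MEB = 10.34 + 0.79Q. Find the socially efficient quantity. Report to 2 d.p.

Social marginal benefit = demand + MEB = 222.24 - 2.74Q.
Set SMB = MC: 222.24 - 2.74Q = 33.54 + 3.38Q → Q* = 30.8333.

Q* = 30.83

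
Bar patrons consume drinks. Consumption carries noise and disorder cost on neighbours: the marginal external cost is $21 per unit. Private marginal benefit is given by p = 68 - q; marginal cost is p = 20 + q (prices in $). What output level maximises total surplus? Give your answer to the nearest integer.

q* = 14

Social marginal benefit = demand − MEC = 47 - q.
Set SMB = MC: 47 - q = 20 + q → q* = 13.5000.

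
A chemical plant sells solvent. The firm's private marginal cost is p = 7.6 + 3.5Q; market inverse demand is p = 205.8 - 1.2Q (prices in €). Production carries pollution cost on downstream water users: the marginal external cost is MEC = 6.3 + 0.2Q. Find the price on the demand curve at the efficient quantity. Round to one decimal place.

Social marginal cost = private MC + MEC = 13.9 + 3.7Q.
Set SMC = demand: 13.9 + 3.7Q = 205.8 - 1.2Q → Q* = 39.1633.
Consumer price on the demand curve at Q*: 205.8 − 1.2×39.1633 = 158.8040.

P = €158.8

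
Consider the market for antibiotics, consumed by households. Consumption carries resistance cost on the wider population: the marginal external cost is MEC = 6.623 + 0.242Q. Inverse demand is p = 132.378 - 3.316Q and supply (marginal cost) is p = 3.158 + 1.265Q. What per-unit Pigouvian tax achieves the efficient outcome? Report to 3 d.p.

Social marginal benefit = demand − MEC = 125.755 - 3.558Q.
Set SMB = MC: 125.755 - 3.558Q = 3.158 + 1.265Q → Q* = 25.4192.
The Pigouvian tax equals MEC at Q*: 6.623 + 0.242×25.4192 = 12.7744.

tax = 12.774 per unit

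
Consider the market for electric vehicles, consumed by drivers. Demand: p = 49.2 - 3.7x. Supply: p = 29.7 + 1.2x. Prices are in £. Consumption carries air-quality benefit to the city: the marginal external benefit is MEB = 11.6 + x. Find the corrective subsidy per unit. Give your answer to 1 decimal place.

subsidy = £19.6 per unit

Social marginal benefit = demand + MEB = 60.8 - 2.7x.
Set SMB = MC: 60.8 - 2.7x = 29.7 + 1.2x → x* = 7.9744.
The Pigouvian subsidy equals MEB at x*: 11.6 + 1.0×7.9744 = 19.5744.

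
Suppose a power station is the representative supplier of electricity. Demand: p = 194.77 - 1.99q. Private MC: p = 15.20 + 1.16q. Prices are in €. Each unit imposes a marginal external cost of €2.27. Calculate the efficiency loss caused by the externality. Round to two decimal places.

DWL = €0.82

Market equilibrium (private): 15.20 + 1.16q = 194.77 - 1.99q → q_m = 57.0063.
Social marginal cost = private MC + MEC = 17.47 + 1.16q.
Set SMC = demand: 17.47 + 1.16q = 194.77 - 1.99q → q* = 56.2857.
Height of the DWL triangle at q_m is SMC(q_m) − demand(q_m) = MEC(q_m) = 2.2700.
DWL = ½ × 0.7206 × 2.2700 = 0.8179.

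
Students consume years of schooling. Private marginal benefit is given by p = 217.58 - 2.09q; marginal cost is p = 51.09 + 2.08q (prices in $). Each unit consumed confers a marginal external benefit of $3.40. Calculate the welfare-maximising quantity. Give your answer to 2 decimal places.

Social marginal benefit = demand + MEB = 220.98 - 2.09q.
Set SMB = MC: 220.98 - 2.09q = 51.09 + 2.08q → q* = 40.7410.

q* = 40.74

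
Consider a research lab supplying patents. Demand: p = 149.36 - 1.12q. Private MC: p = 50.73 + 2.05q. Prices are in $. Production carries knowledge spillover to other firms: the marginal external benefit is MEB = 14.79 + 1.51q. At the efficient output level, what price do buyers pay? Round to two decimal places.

Social marginal cost = private MC − MEB = 35.94 + 0.54q.
Set SMC = demand: 35.94 + 0.54q = 149.36 - 1.12q → q* = 68.3253.
Consumer price on the demand curve at q*: 149.36 − 1.12×68.3253 = 72.8357.

P = $72.84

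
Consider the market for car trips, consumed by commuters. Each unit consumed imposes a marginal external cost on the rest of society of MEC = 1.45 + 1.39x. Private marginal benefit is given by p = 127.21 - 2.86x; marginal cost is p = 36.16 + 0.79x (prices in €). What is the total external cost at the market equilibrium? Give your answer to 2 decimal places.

€468.64

Market equilibrium (private): 36.16 + 0.79x = 127.21 - 2.86x → x_m = 24.9452.
Total external cost = ∫₀^{x_m} (1.45 + 1.39x) dx = 1.45×24.9452 + ½×1.39×24.9452² = 468.6433.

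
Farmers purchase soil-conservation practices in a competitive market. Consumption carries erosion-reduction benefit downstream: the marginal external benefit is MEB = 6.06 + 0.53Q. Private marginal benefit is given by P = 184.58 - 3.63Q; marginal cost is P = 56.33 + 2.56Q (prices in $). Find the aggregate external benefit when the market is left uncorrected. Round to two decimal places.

$239.31

Market equilibrium (private): 56.33 + 2.56Q = 184.58 - 3.63Q → Q_m = 20.7189.
Total external benefit = ∫₀^{Q_m} (6.06 + 0.53Q) dQ = 6.06×20.7189 + ½×0.53×20.7189² = 239.3138.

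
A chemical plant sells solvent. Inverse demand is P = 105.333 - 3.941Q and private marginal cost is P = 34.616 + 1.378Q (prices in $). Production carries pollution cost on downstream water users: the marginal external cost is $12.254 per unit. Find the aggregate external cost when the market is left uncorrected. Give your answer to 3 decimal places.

$162.919

Market equilibrium (private): 34.616 + 1.378Q = 105.333 - 3.941Q → Q_m = 13.2952.
Total external cost = MEC × Q_m = 12.254 × 13.2952 = 162.9194.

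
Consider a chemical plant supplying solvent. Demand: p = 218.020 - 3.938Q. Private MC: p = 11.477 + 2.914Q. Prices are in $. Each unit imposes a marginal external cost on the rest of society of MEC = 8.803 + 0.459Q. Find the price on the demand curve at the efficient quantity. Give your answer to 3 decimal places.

P = $111.509

Social marginal cost = private MC + MEC = 20.280 + 3.373Q.
Set SMC = demand: 20.280 + 3.373Q = 218.020 - 3.938Q → Q* = 27.0469.
Consumer price on the demand curve at Q*: 218.020 − 3.938×27.0469 = 111.5093.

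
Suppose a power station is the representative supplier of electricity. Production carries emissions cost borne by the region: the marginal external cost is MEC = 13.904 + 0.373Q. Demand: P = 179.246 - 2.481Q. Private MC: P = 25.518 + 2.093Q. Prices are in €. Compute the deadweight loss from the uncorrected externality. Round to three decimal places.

DWL = €70.657

Market equilibrium (private): 25.518 + 2.093Q = 179.246 - 2.481Q → Q_m = 33.6091.
Social marginal cost = private MC + MEC = 39.422 + 2.466Q.
Set SMC = demand: 39.422 + 2.466Q = 179.246 - 2.481Q → Q* = 28.2644.
The welfare-loss triangle has base |Q_m − Q*| and height MEC(Q_m) (the vertical gap between SMC and demand is zero at Q* and MEC at Q_m).
DWL = ½ × 5.3447 × 26.4402 = 70.6575.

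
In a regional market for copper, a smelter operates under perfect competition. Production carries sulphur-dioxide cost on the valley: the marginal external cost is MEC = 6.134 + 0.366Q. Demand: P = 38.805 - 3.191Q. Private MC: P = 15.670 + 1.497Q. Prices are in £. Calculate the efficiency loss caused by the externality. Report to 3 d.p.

Market equilibrium (private): 15.670 + 1.497Q = 38.805 - 3.191Q → Q_m = 4.9349.
Social marginal cost = private MC + MEC = 21.804 + 1.863Q.
Set SMC = demand: 21.804 + 1.863Q = 38.805 - 3.191Q → Q* = 3.3639.
Height of the DWL triangle at Q_m is SMC(Q_m) − demand(Q_m) = MEC(Q_m) = 7.9402.
DWL = ½ × 1.5710 × 7.9402 = 6.2370.

DWL = £6.237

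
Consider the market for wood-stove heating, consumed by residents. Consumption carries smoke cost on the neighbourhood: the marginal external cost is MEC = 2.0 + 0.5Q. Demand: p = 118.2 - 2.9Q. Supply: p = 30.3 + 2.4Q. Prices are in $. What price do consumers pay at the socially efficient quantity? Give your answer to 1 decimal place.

P = $75.3

Social marginal benefit = demand − MEC = 116.2 - 3.4Q.
Set SMB = MC: 116.2 - 3.4Q = 30.3 + 2.4Q → Q* = 14.8103.
Consumer price on the demand curve at Q*: 118.2 − 2.9×14.8103 = 75.2501.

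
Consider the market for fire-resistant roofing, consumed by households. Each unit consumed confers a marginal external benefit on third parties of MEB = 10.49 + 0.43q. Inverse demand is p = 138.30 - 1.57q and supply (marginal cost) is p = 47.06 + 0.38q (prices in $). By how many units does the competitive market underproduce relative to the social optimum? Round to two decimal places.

20.14 units

Market equilibrium (private): 47.06 + 0.38q = 138.30 - 1.57q → q_m = 46.7897.
Social marginal benefit = demand + MEB = 148.79 - 1.14q.
Set SMB = MC: 148.79 - 1.14q = 47.06 + 0.38q → q* = 66.9276.
Gap = |46.7897 − 66.9276| = 20.1379.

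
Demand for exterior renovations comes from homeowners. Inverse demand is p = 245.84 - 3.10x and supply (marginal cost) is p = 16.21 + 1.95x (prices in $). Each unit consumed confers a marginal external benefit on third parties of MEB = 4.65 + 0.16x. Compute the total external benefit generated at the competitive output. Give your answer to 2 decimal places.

Market equilibrium (private): 16.21 + 1.95x = 245.84 - 3.10x → x_m = 45.4713.
Total external benefit = ∫₀^{x_m} (4.65 + 0.16x) dx = 4.65×45.4713 + ½×0.16×45.4713² = 376.8527.

$376.85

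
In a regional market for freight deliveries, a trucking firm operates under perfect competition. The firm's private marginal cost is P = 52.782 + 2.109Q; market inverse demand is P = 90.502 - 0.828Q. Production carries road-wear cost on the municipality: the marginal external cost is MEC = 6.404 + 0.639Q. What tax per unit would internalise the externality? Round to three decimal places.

Social marginal cost = private MC + MEC = 59.186 + 2.748Q.
Set SMC = demand: 59.186 + 2.748Q = 90.502 - 0.828Q → Q* = 8.7573.
The Pigouvian tax equals MEC at Q*: 6.404 + 0.639×8.7573 = 11.9999.

tax = 12.000 per unit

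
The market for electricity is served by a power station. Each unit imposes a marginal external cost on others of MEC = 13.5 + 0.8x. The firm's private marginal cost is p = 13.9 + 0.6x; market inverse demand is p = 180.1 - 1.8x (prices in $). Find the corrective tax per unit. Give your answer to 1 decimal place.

tax = $51.7 per unit

Social marginal cost = private MC + MEC = 27.4 + 1.4x.
Set SMC = demand: 27.4 + 1.4x = 180.1 - 1.8x → x* = 47.7188.
The Pigouvian tax equals MEC at x*: 13.5 + 0.8×47.7188 = 51.6750.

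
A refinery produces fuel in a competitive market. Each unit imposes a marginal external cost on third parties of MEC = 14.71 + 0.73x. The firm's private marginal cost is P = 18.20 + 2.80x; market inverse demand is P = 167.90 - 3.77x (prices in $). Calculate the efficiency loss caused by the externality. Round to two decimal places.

DWL = $67.29

Market equilibrium (private): 18.20 + 2.80x = 167.90 - 3.77x → x_m = 22.7854.
Social marginal cost = private MC + MEC = 32.91 + 3.53x.
Set SMC = demand: 32.91 + 3.53x = 167.90 - 3.77x → x* = 18.4918.
The loss is the area between SMC and demand from x* to x_m; with linear curves that's a triangle of height MEC(x_m).
DWL = ½ × 4.2936 × 31.3433 = 67.2878.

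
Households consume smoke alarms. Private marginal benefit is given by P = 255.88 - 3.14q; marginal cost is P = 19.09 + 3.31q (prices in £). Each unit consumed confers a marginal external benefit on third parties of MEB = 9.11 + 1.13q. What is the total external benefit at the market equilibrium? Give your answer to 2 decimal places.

Market equilibrium (private): 19.09 + 3.31q = 255.88 - 3.14q → q_m = 36.7116.
Total external benefit = ∫₀^{q_m} (9.11 + 1.13q) dq = 9.11×36.7116 + ½×1.13×36.7116² = 1095.9167.

£1095.92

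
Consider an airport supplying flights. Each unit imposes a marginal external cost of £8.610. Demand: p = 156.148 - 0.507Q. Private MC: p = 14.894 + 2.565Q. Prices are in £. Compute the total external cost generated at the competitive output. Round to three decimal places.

£395.897

Market equilibrium (private): 14.894 + 2.565Q = 156.148 - 0.507Q → Q_m = 45.9811.
Total external cost = MEC × Q_m = 8.610 × 45.9811 = 395.8973.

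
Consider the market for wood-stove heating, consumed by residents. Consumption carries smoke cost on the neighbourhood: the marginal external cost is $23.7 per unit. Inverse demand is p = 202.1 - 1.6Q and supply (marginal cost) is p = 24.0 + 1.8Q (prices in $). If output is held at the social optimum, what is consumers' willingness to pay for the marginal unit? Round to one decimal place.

Social marginal benefit = demand − MEC = 178.4 - 1.6Q.
Set SMB = MC: 178.4 - 1.6Q = 24.0 + 1.8Q → Q* = 45.4118.
Consumer price on the demand curve at Q*: 202.1 − 1.6×45.4118 = 129.4411.

P = $129.4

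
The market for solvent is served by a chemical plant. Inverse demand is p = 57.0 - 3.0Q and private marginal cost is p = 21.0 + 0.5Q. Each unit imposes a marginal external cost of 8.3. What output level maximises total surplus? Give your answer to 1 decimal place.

Q* = 7.9

Social marginal cost = private MC + MEC = 29.3 + 0.5Q.
Set SMC = demand: 29.3 + 0.5Q = 57.0 - 3.0Q → Q* = 7.9143.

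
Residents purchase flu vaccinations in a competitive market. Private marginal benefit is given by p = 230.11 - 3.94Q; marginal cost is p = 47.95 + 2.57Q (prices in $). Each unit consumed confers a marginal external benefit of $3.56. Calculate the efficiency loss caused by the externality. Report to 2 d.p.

DWL = $0.97

Market equilibrium (private): 47.95 + 2.57Q = 230.11 - 3.94Q → Q_m = 27.9816.
Social marginal benefit = demand + MEB = 233.67 - 3.94Q.
Set SMB = MC: 233.67 - 3.94Q = 47.95 + 2.57Q → Q* = 28.5284.
Between Q* and Q_m the wedge SMB − MC runs linearly from 0 to MEB(Q_m), so the loss is a triangle.
DWL = ½ × 0.5468 × 3.5600 = 0.9733.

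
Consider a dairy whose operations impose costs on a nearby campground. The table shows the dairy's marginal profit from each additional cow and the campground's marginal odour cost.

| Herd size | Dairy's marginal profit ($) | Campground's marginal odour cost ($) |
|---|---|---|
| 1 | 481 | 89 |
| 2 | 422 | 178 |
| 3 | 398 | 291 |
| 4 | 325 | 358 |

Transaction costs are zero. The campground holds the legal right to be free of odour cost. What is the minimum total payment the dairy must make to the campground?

Efficient level: marginal profit ≥ marginal odour cost through level 3, so k* = 3.
With the campground holding the right, the dairy must at least compensate total damage at k*: 89 + 178 + 291 = 558.

$558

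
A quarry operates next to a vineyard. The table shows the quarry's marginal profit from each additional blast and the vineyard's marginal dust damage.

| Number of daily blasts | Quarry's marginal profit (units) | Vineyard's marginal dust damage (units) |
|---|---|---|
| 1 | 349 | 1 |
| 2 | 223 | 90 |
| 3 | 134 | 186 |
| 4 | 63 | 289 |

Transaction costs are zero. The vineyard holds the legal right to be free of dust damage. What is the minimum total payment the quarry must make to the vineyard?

Efficient level: marginal profit ≥ marginal dust damage through level 2, so k* = 2.
With the vineyard holding the right, the quarry must at least compensate total damage at k*: 1 + 90 = 91.

91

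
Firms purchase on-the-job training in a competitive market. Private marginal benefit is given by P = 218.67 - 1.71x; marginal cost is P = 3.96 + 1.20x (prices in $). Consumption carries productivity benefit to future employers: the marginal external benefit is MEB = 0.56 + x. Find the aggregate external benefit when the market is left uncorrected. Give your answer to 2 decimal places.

$2763.32

Market equilibrium (private): 3.96 + 1.20x = 218.67 - 1.71x → x_m = 73.7835.
Total external benefit = ∫₀^{x_m} (0.56 + 1.00x) dx = 0.56×73.7835 + ½×1.00×73.7835² = 2763.3212.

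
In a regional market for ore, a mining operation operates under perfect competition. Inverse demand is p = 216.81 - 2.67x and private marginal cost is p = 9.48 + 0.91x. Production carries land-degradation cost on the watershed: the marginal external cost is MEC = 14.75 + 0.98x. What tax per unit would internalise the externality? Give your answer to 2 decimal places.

Social marginal cost = private MC + MEC = 24.23 + 1.89x.
Set SMC = demand: 24.23 + 1.89x = 216.81 - 2.67x → x* = 42.2325.
The Pigouvian tax equals MEC at x*: 14.75 + 0.98×42.2325 = 56.1379.

tax = 56.14 per unit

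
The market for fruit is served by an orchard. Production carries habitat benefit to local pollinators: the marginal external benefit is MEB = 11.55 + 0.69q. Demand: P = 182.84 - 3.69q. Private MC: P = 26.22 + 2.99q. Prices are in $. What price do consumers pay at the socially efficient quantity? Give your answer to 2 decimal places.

Social marginal cost = private MC − MEB = 14.67 + 2.30q.
Set SMC = demand: 14.67 + 2.30q = 182.84 - 3.69q → q* = 28.0751.
Consumer price on the demand curve at q*: 182.84 − 3.69×28.0751 = 79.2429.

P = $79.24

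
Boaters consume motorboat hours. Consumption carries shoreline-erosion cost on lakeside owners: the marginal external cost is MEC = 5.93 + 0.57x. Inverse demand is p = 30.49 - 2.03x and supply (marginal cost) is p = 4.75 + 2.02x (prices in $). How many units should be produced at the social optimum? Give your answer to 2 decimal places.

Social marginal benefit = demand − MEC = 24.56 - 2.60x.
Set SMB = MC: 24.56 - 2.60x = 4.75 + 2.02x → x* = 4.2879.

x* = 4.29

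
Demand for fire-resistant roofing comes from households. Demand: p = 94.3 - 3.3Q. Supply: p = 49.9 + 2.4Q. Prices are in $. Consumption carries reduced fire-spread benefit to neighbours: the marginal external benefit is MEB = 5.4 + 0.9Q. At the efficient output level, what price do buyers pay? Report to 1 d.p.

Social marginal benefit = demand + MEB = 99.7 - 2.4Q.
Set SMB = MC: 99.7 - 2.4Q = 49.9 + 2.4Q → Q* = 10.3750.
Consumer price on the demand curve at Q*: 94.3 − 3.3×10.3750 = 60.0625.

P = $60.1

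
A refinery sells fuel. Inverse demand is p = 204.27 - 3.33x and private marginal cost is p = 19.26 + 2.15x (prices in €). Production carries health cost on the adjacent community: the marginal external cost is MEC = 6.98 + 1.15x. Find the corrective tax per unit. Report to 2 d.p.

tax = €37.86 per unit

Social marginal cost = private MC + MEC = 26.24 + 3.30x.
Set SMC = demand: 26.24 + 3.30x = 204.27 - 3.33x → x* = 26.8522.
The Pigouvian tax equals MEC at x*: 6.98 + 1.15×26.8522 = 37.8600.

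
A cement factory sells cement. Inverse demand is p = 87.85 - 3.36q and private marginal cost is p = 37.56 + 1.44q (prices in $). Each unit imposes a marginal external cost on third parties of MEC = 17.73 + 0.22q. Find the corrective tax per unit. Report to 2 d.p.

tax = $19.16 per unit

Social marginal cost = private MC + MEC = 55.29 + 1.66q.
Set SMC = demand: 55.29 + 1.66q = 87.85 - 3.36q → q* = 6.4861.
The Pigouvian tax equals MEC at q*: 17.73 + 0.22×6.4861 = 19.1569.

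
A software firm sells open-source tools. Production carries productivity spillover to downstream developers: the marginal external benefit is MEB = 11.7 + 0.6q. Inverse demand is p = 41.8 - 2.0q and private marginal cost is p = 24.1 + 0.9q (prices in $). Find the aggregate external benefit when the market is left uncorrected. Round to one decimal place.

Market equilibrium (private): 24.1 + 0.9q = 41.8 - 2.0q → q_m = 6.1034.
Total external benefit = ∫₀^{q_m} (11.7 + 0.6q) dq = 11.7×6.1034 + ½×0.6×6.1034² = 82.5852.

$82.6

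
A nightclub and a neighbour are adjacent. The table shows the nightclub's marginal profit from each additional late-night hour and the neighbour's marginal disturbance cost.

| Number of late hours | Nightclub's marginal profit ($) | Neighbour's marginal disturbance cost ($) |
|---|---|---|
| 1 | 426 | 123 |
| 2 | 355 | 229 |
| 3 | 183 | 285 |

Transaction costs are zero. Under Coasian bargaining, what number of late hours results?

Bargaining reaches the level where marginal profit last exceeds marginal disturbance cost.
That holds through level 2 (355 ≥ 229) but not at 3 (183 < 285).

2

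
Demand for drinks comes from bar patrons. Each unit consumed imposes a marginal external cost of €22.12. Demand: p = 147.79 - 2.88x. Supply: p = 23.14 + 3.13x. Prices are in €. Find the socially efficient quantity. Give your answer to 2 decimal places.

Social marginal benefit = demand − MEC = 125.67 - 2.88x.
Set SMB = MC: 125.67 - 2.88x = 23.14 + 3.13x → x* = 17.0599.

x* = 17.06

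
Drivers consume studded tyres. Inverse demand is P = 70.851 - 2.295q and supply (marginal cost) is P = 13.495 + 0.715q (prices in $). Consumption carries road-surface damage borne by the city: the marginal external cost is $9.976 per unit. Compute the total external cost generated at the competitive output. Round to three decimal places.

Market equilibrium (private): 13.495 + 0.715q = 70.851 - 2.295q → q_m = 19.0551.
Total external cost = MEC × q_m = 9.976 × 19.0551 = 190.0937.

$190.094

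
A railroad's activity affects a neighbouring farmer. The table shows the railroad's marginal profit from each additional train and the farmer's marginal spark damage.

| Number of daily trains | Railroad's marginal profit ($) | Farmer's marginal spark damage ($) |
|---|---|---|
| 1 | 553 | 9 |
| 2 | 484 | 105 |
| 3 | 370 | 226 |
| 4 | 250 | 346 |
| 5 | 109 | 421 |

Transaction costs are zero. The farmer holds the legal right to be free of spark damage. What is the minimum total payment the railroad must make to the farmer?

$340

Efficient level: marginal profit ≥ marginal spark damage through level 3, so k* = 3.
With the farmer holding the right, the railroad must at least compensate total damage at k*: 9 + 105 + 226 = 340.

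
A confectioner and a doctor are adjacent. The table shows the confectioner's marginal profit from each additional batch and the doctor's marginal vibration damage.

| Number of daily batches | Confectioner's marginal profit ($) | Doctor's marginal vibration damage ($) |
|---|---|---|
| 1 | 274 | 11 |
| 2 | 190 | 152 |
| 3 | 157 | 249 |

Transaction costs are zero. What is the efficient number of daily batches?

2

Bargaining reaches the level where marginal profit last exceeds marginal vibration damage.
That holds through level 2 (190 ≥ 152) but not at 3 (157 < 249).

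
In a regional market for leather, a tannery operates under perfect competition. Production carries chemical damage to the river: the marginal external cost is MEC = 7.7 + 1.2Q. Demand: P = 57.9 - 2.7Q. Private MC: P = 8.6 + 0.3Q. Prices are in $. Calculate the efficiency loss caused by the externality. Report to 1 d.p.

DWL = $89.5

Market equilibrium (private): 8.6 + 0.3Q = 57.9 - 2.7Q → Q_m = 16.4333.
Social marginal cost = private MC + MEC = 16.3 + 1.5Q.
Set SMC = demand: 16.3 + 1.5Q = 57.9 - 2.7Q → Q* = 9.9048.
Height of the DWL triangle at Q_m is SMC(Q_m) − demand(Q_m) = MEC(Q_m) = 27.4200.
DWL = ½ × 6.5285 × 27.4200 = 89.5057.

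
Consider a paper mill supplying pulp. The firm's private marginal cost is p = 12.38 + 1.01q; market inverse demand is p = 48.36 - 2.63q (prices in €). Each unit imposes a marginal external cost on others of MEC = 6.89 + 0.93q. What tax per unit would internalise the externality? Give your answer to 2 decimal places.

tax = €12.81 per unit

Social marginal cost = private MC + MEC = 19.27 + 1.94q.
Set SMC = demand: 19.27 + 1.94q = 48.36 - 2.63q → q* = 6.3654.
The Pigouvian tax equals MEC at q*: 6.89 + 0.93×6.3654 = 12.8098.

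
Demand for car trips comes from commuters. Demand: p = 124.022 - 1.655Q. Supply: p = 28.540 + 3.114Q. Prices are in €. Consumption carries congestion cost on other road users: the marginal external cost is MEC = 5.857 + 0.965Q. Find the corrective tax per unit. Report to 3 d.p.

tax = €20.940 per unit

Social marginal benefit = demand − MEC = 118.165 - 2.620Q.
Set SMB = MC: 118.165 - 2.620Q = 28.540 + 3.114Q → Q* = 15.6304.
The Pigouvian tax equals MEC at Q*: 5.857 + 0.965×15.6304 = 20.9403.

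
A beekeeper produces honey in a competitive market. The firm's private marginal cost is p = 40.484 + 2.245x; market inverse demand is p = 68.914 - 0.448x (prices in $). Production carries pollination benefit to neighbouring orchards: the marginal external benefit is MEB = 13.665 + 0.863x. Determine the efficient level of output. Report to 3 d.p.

Social marginal cost = private MC − MEB = 26.819 + 1.382x.
Set SMC = demand: 26.819 + 1.382x = 68.914 - 0.448x → x* = 23.0027.

x* = 23.003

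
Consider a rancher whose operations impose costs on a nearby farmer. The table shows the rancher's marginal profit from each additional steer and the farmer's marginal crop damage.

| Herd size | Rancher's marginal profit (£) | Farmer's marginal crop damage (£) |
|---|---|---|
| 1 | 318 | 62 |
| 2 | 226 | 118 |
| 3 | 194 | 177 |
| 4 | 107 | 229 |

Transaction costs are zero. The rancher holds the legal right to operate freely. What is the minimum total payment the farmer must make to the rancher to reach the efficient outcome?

Left alone the rancher would choose level 4 (marginal profit stays positive).
Efficient level: k* = 3 (marginal profit ≥ marginal crop damage through 3).
The farmer must at least cover the rancher's forgone profit from cutting 4→3: 107 = 107.

£107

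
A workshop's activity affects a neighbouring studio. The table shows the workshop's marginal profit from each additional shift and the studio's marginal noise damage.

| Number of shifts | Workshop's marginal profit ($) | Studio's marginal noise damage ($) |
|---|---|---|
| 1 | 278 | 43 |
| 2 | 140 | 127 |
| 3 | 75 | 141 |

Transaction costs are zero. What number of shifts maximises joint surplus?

2

Bargaining reaches the level where marginal profit last exceeds marginal noise damage.
That holds through level 2 (140 ≥ 127) but not at 3 (75 < 141).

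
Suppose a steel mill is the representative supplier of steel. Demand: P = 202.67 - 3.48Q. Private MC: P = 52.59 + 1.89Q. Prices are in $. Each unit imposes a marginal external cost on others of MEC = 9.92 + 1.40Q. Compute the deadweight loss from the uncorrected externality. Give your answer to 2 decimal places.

Market equilibrium (private): 52.59 + 1.89Q = 202.67 - 3.48Q → Q_m = 27.9479.
Social marginal cost = private MC + MEC = 62.51 + 3.29Q.
Set SMC = demand: 62.51 + 3.29Q = 202.67 - 3.48Q → Q* = 20.7031.
The loss is the area between SMC and demand from Q* to Q_m; with linear curves that's a triangle of height MEC(Q_m).
DWL = ½ × 7.2448 × 49.0470 = 177.6679.

DWL = $177.67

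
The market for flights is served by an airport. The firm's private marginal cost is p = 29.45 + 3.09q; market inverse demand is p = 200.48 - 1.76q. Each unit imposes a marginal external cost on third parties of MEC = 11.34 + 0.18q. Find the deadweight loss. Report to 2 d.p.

Market equilibrium (private): 29.45 + 3.09q = 200.48 - 1.76q → q_m = 35.2639.
Social marginal cost = private MC + MEC = 40.79 + 3.27q.
Set SMC = demand: 40.79 + 3.27q = 200.48 - 1.76q → q* = 31.7475.
Height of the DWL triangle at q_m is SMC(q_m) − demand(q_m) = MEC(q_m) = 17.6875.
DWL = ½ × 3.5164 × 17.6875 = 31.0982.

DWL = 31.10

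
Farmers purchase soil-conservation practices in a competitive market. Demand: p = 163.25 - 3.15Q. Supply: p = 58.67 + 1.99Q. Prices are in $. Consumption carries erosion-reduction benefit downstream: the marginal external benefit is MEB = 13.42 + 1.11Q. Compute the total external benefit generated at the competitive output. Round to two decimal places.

Market equilibrium (private): 58.67 + 1.99Q = 163.25 - 3.15Q → Q_m = 20.3463.
Total external benefit = ∫₀^{Q_m} (13.42 + 1.11Q) dQ = 13.42×20.3463 + ½×1.11×20.3463² = 502.8018.

$502.80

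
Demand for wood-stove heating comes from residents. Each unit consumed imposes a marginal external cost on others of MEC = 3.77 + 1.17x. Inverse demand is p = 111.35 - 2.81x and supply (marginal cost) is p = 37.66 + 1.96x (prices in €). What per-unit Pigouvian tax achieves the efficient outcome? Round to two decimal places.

Social marginal benefit = demand − MEC = 107.58 - 3.98x.
Set SMB = MC: 107.58 - 3.98x = 37.66 + 1.96x → x* = 11.7710.
The Pigouvian tax equals MEC at x*: 3.77 + 1.17×11.7710 = 17.5421.

tax = €17.54 per unit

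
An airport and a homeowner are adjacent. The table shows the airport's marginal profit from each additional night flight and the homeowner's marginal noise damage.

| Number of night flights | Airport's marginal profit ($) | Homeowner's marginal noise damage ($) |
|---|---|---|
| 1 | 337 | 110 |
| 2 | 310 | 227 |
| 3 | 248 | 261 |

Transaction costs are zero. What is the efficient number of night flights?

2

Bargaining reaches the level where marginal profit last exceeds marginal noise damage.
That holds through level 2 (310 ≥ 227) but not at 3 (248 < 261).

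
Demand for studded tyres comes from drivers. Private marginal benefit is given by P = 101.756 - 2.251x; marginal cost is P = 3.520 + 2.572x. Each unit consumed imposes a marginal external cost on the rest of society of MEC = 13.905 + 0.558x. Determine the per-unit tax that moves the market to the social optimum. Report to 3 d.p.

Social marginal benefit = demand − MEC = 87.851 - 2.809x.
Set SMB = MC: 87.851 - 2.809x = 3.520 + 2.572x → x* = 15.6720.
The Pigouvian tax equals MEC at x*: 13.905 + 0.558×15.6720 = 22.6500.

tax = 22.650 per unit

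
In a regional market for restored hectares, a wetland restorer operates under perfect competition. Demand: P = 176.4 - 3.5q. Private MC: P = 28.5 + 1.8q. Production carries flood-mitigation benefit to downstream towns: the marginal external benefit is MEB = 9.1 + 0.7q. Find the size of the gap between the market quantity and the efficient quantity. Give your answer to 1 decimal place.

6.2 units

Market equilibrium (private): 28.5 + 1.8q = 176.4 - 3.5q → q_m = 27.9057.
Social marginal cost = private MC − MEB = 19.4 + 1.1q.
Set SMC = demand: 19.4 + 1.1q = 176.4 - 3.5q → q* = 34.1304.
Gap = |27.9057 − 34.1304| = 6.2247.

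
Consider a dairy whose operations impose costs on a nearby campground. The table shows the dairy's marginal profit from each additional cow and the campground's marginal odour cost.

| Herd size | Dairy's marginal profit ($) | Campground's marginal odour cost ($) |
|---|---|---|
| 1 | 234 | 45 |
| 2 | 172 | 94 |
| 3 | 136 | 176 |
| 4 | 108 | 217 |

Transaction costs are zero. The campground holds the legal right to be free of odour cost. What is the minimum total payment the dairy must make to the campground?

$139

Efficient level: marginal profit ≥ marginal odour cost through level 2, so k* = 2.
With the campground holding the right, the dairy must at least compensate total damage at k*: 45 + 94 = 139.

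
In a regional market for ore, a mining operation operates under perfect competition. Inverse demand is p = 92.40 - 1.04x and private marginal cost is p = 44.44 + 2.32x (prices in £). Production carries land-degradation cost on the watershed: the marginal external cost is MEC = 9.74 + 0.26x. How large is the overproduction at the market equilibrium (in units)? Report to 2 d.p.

Market equilibrium (private): 44.44 + 2.32x = 92.40 - 1.04x → x_m = 14.2738.
Social marginal cost = private MC + MEC = 54.18 + 2.58x.
Set SMC = demand: 54.18 + 2.58x = 92.40 - 1.04x → x* = 10.5580.
Gap = |14.2738 − 10.5580| = 3.7158.

3.72 units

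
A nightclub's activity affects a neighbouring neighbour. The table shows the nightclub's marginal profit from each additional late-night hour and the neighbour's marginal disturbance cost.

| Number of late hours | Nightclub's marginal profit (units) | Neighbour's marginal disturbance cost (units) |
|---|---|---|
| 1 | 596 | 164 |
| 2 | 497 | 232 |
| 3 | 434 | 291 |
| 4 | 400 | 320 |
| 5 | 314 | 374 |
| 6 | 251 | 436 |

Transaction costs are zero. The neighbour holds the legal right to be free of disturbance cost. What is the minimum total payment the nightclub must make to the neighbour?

Efficient level: marginal profit ≥ marginal disturbance cost through level 4, so k* = 4.
With the neighbour holding the right, the nightclub must at least compensate total damage at k*: 164 + 232 + 291 + 320 = 1007.

1007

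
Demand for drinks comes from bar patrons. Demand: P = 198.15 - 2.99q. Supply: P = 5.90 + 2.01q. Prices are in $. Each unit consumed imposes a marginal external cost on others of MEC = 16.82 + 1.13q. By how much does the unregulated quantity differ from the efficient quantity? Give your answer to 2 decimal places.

9.83 units

Market equilibrium (private): 5.90 + 2.01q = 198.15 - 2.99q → q_m = 38.4500.
Social marginal benefit = demand − MEC = 181.33 - 4.12q.
Set SMB = MC: 181.33 - 4.12q = 5.90 + 2.01q → q* = 28.6183.
Gap = |38.4500 − 28.6183| = 9.8317.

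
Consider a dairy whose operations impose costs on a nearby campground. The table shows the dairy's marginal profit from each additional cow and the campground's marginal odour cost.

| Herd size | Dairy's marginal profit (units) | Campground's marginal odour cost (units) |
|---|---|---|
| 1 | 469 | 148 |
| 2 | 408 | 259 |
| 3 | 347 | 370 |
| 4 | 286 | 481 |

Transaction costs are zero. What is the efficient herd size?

Bargaining reaches the level where marginal profit last exceeds marginal odour cost.
That holds through level 2 (408 ≥ 259) but not at 3 (347 < 370).

2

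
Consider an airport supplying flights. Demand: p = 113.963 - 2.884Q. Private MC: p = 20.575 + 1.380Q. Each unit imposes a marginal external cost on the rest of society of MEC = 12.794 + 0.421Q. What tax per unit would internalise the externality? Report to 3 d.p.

Social marginal cost = private MC + MEC = 33.369 + 1.801Q.
Set SMC = demand: 33.369 + 1.801Q = 113.963 - 2.884Q → Q* = 17.2026.
The Pigouvian tax equals MEC at Q*: 12.794 + 0.421×17.2026 = 20.0363.

tax = 20.036 per unit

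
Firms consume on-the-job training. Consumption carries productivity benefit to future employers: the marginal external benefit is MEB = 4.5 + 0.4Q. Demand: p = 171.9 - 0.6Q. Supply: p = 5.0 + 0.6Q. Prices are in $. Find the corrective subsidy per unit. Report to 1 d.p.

Social marginal benefit = demand + MEB = 176.4 - 0.2Q.
Set SMB = MC: 176.4 - 0.2Q = 5.0 + 0.6Q → Q* = 214.2500.
The Pigouvian subsidy equals MEB at Q*: 4.5 + 0.4×214.2500 = 90.2000.

subsidy = $90.2 per unit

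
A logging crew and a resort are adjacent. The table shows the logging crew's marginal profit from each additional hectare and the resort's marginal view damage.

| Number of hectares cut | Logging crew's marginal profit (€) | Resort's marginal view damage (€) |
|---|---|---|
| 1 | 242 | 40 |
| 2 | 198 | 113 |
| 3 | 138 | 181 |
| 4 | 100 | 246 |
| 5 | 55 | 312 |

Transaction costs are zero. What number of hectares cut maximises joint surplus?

Bargaining reaches the level where marginal profit last exceeds marginal view damage.
That holds through level 2 (198 ≥ 113) but not at 3 (138 < 181).

2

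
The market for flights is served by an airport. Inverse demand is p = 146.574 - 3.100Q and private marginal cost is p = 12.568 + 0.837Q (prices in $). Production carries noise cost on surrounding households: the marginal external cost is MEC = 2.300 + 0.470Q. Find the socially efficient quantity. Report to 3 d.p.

Social marginal cost = private MC + MEC = 14.868 + 1.307Q.
Set SMC = demand: 14.868 + 1.307Q = 146.574 - 3.100Q → Q* = 29.8856.

Q* = 29.886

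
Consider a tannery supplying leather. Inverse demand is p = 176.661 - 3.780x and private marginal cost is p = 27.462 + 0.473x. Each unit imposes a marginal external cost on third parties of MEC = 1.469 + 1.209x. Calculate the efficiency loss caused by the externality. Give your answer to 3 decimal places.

DWL = 176.273

Market equilibrium (private): 27.462 + 0.473x = 176.661 - 3.780x → x_m = 35.0809.
Social marginal cost = private MC + MEC = 28.931 + 1.682x.
Set SMC = demand: 28.931 + 1.682x = 176.661 - 3.780x → x* = 27.0469.
Between x* and x_m the wedge SMC − demand runs linearly from 0 to MEC(x_m), so the loss is a triangle.
DWL = ½ × 8.0340 × 43.8818 = 176.2732.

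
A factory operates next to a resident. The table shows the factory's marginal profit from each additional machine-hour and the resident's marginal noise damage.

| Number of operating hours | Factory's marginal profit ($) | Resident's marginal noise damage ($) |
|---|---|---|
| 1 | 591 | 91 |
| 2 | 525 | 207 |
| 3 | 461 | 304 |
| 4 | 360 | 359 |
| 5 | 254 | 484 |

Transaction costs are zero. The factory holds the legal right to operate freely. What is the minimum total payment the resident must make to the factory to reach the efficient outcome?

$254

Left alone the factory would choose level 5 (marginal profit stays positive).
Efficient level: k* = 4 (marginal profit ≥ marginal noise damage through 4).
The resident must at least cover the factory's forgone profit from cutting 5→4: 254 = 254.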